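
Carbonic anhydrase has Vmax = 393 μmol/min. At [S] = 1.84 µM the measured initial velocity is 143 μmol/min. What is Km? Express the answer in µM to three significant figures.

3.22 µM

v/Vmax = 143/393 = 0.3639 = [S]/(Km+[S]).
So Km + [S] = [S]/0.3639 = 5.057 µM, giving Km = 5.057 − 1.84 = 3.22 µM.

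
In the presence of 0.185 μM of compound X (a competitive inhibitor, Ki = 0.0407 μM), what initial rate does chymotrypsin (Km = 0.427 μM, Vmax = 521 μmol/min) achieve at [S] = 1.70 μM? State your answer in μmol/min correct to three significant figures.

218 μmol/min

α = 1 + [I]/Ki = 1 + 0.185/0.0407 = 5.545.
For a competitive inhibitor, Vmax is unchanged and the apparent Km becomes α·Km: Km,app = 2.37 μM, Vmax,app = 521 μmol/min.
v = Vmax,app·[S]/(Km,app + [S]) = 521 × 1.70/(2.37 + 1.70) = 218 μmol/min.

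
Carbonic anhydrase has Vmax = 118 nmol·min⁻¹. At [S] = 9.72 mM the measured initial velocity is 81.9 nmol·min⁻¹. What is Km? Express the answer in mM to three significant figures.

4.28 mM

From v = Vmax[S]/(Km+[S]), Km = [S](Vmax − v)/v.
Km = 9.72 × (118 − 81.9) / 81.9 = 350.9/81.9 = 4.28 mM.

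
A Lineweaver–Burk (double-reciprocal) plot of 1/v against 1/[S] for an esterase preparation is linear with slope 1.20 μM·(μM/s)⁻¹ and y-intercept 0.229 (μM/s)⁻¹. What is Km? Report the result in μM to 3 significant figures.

y-intercept = 1/Vmax ⇒ Vmax = 4.37 μM/s; slope = Km/Vmax ⇒ Km = slope × Vmax.
Km = 1.20 × 4.37 = 5.24 μM.

5.24 μM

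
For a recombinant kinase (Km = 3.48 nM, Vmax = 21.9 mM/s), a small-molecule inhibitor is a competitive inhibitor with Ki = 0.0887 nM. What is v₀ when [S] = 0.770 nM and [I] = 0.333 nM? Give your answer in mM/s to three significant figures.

0.974 mM/s

With α = 1 + [I]/Ki = 1 + 0.333/0.0887 = 4.754, the competitive rate law is v = Vmax[S] / (αKm + [S]).
v = 21.9×0.770 / (4.754×3.48 + 0.770) = 16.86/17.31 = 0.974 mM/s.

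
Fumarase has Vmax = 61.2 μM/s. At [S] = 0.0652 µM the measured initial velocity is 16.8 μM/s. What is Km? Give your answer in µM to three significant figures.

0.172 µM

v/Vmax = 16.8/61.2 = 0.2745 = [S]/(Km+[S]).
So Km + [S] = [S]/0.2745 = 0.2375 µM, giving Km = 0.2375 − 0.0652 = 0.172 µM.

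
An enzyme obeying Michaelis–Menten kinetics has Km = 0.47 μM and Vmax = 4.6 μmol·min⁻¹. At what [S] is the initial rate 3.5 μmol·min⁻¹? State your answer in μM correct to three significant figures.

1.50 μM

The required fractional saturation is v/Vmax = 3.5/4.6 = 0.7609.
Then [S]/(Km+[S]) = 0.7609 ⇒ [S] = 0.47 × 0.7609/(1 − 0.7609) = 1.50 μM.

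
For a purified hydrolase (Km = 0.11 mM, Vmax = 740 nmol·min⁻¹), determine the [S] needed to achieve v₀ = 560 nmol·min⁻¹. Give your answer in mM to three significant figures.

Rearranging v = Vmax[S]/(Km+[S]) gives [S] = Km·v/(Vmax − v).
[S] = 0.11 × 560 / (740 − 560) = 61.60/180.0 = 0.342 mM.

0.342 mM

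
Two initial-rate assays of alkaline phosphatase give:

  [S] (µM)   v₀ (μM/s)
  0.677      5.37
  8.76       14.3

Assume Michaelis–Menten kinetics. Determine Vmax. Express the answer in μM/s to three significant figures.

16.6 μM/s

In reciprocal form, 1/v = (Km/Vmax)·(1/[S]) + 1/Vmax. The two points give (1/[S], 1/v) = (1.477, 0.1862) and (0.1142, 0.06993).
Slope = (0.1862 − 0.06993)/(1.477 − 0.1142) = 0.08532; intercept = 0.1862 − 0.08532×1.477 = 0.06019.
Vmax = 1/intercept = 16.6 μM/s; Km = slope × Vmax = 0.08532 × 16.6 = 1.42 µM.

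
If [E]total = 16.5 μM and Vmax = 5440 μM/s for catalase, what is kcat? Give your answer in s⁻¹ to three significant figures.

330 s⁻¹

kcat = Vmax/[E]total = 5440 μM/s / 16.5 μM = 330 s⁻¹.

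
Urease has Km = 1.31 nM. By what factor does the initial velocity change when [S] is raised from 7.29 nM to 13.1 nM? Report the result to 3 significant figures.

1.07

Since Vmax cancels, v₂/v₁ = [S]₂(Km+[S]₁) / [S]₁(Km+[S]₂).
= 13.1×(1.31+7.29) / (7.29×(1.31+13.1)) = 112.7/105.0 = 1.07.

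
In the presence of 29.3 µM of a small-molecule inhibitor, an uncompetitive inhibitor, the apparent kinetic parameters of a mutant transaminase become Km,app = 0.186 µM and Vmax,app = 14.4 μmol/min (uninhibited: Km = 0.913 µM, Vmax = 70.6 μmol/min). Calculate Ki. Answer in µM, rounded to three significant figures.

7.51 µM

Uncompetitive: Vmax,app = Vmax/α (and Km,app = Km/α) with α = 1 + [I]/Ki.
α = Vmax/Vmax,app = 70.6/14.4 = 4.903.
Since α = 1 + [I]/Ki, [I]/Ki = 4.903 − 1 = 3.903 and Ki = 29.3/3.903 = 7.51 µM.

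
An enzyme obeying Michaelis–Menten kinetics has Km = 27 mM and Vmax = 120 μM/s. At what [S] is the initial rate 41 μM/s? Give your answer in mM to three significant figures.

Rearranging v = Vmax[S]/(Km+[S]) gives [S] = Km·v/(Vmax − v).
[S] = 27 × 41 / (120 − 41) = 1107/79.00 = 14.0 mM.

14.0 mM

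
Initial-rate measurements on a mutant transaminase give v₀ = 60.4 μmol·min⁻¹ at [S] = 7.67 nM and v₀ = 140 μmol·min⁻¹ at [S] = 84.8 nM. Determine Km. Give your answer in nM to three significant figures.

In reciprocal form, 1/v = (Km/Vmax)·(1/[S]) + 1/Vmax. The two points give (1/[S], 1/v) = (0.1304, 0.01656) and (0.01179, 0.007143).
Slope = (0.01656 − 0.007143)/(0.1304 − 0.01179) = 0.07938; intercept = 0.01656 − 0.07938×0.1304 = 0.006207.
Vmax = 1/intercept = 161 μmol·min⁻¹; Km = slope × Vmax = 0.07938 × 161 = 12.8 nM.

12.8 nM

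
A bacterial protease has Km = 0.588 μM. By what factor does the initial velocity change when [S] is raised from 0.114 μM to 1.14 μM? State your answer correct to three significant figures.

4.06

Since Vmax cancels, v₂/v₁ = [S]₂(Km+[S]₁) / [S]₁(Km+[S]₂).
= 1.14×(0.588+0.114) / (0.114×(0.588+1.14)) = 0.8003/0.1970 = 4.06.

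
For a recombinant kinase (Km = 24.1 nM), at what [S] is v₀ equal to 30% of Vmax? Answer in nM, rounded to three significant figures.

v/Vmax = [S]/(Km+[S]) = 0.3, so [S] = Km·0.3/(1 − 0.3) = 24.1 × 0.4286.
[S] = 10.3 nM.

10.3 nM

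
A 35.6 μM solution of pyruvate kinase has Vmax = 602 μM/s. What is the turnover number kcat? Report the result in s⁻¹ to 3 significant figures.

kcat = Vmax/[E]total = 602 μM/s / 35.6 μM = 16.9 s⁻¹.

16.9 s⁻¹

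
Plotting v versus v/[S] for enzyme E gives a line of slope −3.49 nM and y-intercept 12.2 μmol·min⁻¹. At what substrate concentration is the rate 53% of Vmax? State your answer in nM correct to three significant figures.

3.94 nM

The Eadie–Hofstee slope gives Km = 3.49 nM (slope = −Km).
v/Vmax = [S]/(Km+[S]) = 0.53 ⇒ [S] = Km·0.53/(1−0.53) = 3.49 × 1.128 = 3.94 nM.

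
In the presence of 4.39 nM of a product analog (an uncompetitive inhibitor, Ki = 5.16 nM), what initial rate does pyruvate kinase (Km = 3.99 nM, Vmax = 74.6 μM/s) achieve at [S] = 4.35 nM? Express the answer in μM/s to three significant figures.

27.0 μM/s

α = 1 + [I]/Ki = 1 + 4.39/5.16 = 1.851.
For an uncompetitive inhibitor, both parameters are divided by α, giving Vmax/α and Km/α: Km,app = 2.16 nM, Vmax,app = 40.3 μM/s.
v = Vmax,app·[S]/(Km,app + [S]) = 40.3 × 4.35/(2.16 + 4.35) = 27.0 μM/s.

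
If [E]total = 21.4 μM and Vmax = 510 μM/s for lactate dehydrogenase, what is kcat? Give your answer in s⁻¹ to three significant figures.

23.8 s⁻¹

kcat = Vmax/[E]total = 510 μM/s / 21.4 μM = 23.8 s⁻¹.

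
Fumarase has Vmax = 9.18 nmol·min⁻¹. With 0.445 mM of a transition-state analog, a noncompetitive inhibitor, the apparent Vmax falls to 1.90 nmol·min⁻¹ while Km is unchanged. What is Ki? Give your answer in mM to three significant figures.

Noncompetitive: Vmax,app = Vmax/α with α = 1 + [I]/Ki.
α = Vmax/Vmax,app = 9.18/1.90 = 4.832.
Ki = [I]/(α − 1) = 0.445/3.832 = 0.116 mM.

0.116 mM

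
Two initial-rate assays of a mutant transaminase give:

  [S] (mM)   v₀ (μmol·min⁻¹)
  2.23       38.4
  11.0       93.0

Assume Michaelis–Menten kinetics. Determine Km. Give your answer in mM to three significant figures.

6.23 mM

From v = Vmax[S]/(Km+[S]), each point gives Vmax = v(Km+[S])/[S].
Equating: 38.4(Km+2.23)/2.23 = 93.0(Km+11.0)/11.0.
17.22·Km + 38.4 = 8.455·Km + 93.0, so (17.22 − 8.455)·Km = 93.0 − 38.4.
Km = 54.60/8.765 = 6.23 mM; then Vmax = 38.4(6.23+2.23)/2.23 = 146 μmol·min⁻¹.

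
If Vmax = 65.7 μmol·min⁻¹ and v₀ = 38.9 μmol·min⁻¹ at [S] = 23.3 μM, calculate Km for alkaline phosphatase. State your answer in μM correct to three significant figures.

From v = Vmax[S]/(Km+[S]), Km = [S](Vmax − v)/v.
Km = 23.3 × (65.7 − 38.9) / 38.9 = 624.4/38.9 = 16.1 μM.

16.1 μM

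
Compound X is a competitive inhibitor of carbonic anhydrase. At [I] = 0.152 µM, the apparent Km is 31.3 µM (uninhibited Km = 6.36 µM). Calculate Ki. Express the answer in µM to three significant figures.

0.0388 µM

Competitive: Km,app = α·Km with α = 1 + [I]/Ki.
α = Km,app/Km = 31.3/6.36 = 4.921.
Since α = 1 + [I]/Ki, [I]/Ki = 4.921 − 1 = 3.921 and Ki = 0.152/3.921 = 0.0388 µM.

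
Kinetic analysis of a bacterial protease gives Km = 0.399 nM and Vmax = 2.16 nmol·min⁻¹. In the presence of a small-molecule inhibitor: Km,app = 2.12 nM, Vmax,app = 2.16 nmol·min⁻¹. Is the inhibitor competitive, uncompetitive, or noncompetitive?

competitive

Km increases (0.399 → 2.12 nM) while Vmax is unchanged — the hallmark of competitive inhibition.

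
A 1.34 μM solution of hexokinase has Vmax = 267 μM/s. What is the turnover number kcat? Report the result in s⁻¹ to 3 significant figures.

kcat = Vmax/[E]total = 267 μM/s / 1.34 μM = 199 s⁻¹.

199 s⁻¹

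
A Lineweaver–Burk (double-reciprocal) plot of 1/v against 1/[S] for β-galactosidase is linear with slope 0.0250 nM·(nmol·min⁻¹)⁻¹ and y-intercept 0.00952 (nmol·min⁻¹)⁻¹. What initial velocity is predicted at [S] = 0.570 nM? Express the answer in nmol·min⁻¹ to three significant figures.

18.7 nmol·min⁻¹

The y-intercept is 1/Vmax, so Vmax = 1/0.00952 = 105 nmol·min⁻¹.
The slope is Km/Vmax, so Km = 0.0250 × 105 = 2.63 nM.
Then v = 105 × 0.570/(2.63 + 0.570) = 18.7 nmol·min⁻¹.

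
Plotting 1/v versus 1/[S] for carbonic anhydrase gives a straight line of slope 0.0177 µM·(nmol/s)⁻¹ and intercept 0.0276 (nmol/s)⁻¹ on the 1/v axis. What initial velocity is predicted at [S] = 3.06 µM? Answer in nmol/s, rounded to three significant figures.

30.0 nmol/s

The y-intercept is 1/Vmax, so Vmax = 1/0.0276 = 36.2 nmol/s.
The slope is Km/Vmax, so Km = 0.0177 × 36.2 = 0.641 µM.
Then v = 36.2 × 3.06/(0.641 + 3.06) = 30.0 nmol/s.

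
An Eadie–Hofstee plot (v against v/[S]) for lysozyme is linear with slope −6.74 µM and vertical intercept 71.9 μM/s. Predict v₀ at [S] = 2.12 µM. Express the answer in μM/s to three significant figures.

In the Eadie–Hofstee form v = Vmax − Km·(v/[S]), the slope is −Km and the intercept is Vmax, so Km = 6.74 µM and Vmax = 71.9 μM/s.
v = 71.9 × 2.12/(6.74 + 2.12) = 17.2 μM/s.

17.2 μM/s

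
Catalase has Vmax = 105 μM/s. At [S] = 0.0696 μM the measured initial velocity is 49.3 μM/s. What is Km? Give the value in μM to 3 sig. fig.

From v = Vmax[S]/(Km+[S]), Km = [S](Vmax − v)/v.
Km = 0.0696 × (105 − 49.3) / 49.3 = 3.877/49.3 = 0.0786 μM.

0.0786 μM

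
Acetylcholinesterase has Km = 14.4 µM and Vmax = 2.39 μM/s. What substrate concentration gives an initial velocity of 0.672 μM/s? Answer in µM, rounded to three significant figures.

5.63 µM

Rearranging v = Vmax[S]/(Km+[S]) gives [S] = Km·v/(Vmax − v).
[S] = 14.4 × 0.672 / (2.39 − 0.672) = 9.677/1.718 = 5.63 µM.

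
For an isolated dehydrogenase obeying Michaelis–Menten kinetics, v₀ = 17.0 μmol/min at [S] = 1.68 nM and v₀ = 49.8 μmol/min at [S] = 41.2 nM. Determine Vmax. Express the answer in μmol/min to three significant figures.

From v = Vmax[S]/(Km+[S]), each point gives Vmax = v(Km+[S])/[S].
Equating: 17.0(Km+1.68)/1.68 = 49.8(Km+41.2)/41.2.
10.12·Km + 17.0 = 1.209·Km + 49.8, so (10.12 − 1.209)·Km = 49.8 − 17.0.
Km = 32.80/8.910 = 3.68 nM; then Vmax = 17.0(3.68+1.68)/1.68 = 54.2 μmol/min.

54.2 μmol/min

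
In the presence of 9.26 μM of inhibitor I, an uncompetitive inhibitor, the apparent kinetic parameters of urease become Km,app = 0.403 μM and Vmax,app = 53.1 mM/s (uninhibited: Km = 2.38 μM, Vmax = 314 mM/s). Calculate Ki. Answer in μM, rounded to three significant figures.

Uncompetitive: Vmax,app = Vmax/α (and Km,app = Km/α) with α = 1 + [I]/Ki.
α = Vmax/Vmax,app = 314/53.1 = 5.913.
Since α = 1 + [I]/Ki, [I]/Ki = 5.913 − 1 = 4.913 and Ki = 9.26/4.913 = 1.88 μM.

1.88 μM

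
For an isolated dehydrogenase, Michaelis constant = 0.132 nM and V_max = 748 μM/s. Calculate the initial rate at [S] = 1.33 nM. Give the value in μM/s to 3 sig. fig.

[S]/(Km+[S]) = 1.33/1.462 = 0.9097, the fractional saturation.
v = 0.9097 × Vmax = 0.9097 × 748 = 680 μM/s.

680 μM/s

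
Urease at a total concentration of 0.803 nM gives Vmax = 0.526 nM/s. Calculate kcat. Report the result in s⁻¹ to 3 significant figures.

0.655 s⁻¹

kcat = Vmax/[E]total = 0.526 nM/s / 0.803 nM = 0.655 s⁻¹.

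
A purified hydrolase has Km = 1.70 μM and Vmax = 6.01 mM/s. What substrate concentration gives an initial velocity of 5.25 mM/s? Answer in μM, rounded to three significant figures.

Rearranging v = Vmax[S]/(Km+[S]) gives [S] = Km·v/(Vmax − v).
[S] = 1.70 × 5.25 / (6.01 − 5.25) = 8.925/0.7600 = 11.7 μM.

11.7 μM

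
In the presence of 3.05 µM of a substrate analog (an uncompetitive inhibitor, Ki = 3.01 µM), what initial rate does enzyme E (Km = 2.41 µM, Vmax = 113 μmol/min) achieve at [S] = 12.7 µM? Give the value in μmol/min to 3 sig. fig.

51.3 μmol/min

With α = 1 + [I]/Ki = 1 + 3.05/3.01 = 2.013, the uncompetitive rate law is v = (Vmax/α)·[S] / (Km/α + [S]).
v = (113/2.013)×12.7 / (2.41/2.013 + 12.7) = 712.8/13.90 = 51.3 μmol/min.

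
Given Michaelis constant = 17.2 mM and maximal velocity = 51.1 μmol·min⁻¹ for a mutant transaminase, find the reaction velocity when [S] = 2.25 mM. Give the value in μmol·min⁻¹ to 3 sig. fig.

5.91 μmol·min⁻¹

v = Vmax·[S]/(Km + [S]) = 51.1 × 2.25 / (17.2 + 2.25)
  = 115.0 / 19.45 = 5.91 μmol·min⁻¹.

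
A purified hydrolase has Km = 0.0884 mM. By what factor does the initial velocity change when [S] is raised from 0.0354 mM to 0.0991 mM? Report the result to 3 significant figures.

1.85

The fractional saturations are [S]/(Km+[S]) = 0.0354/0.1238 = 0.2859 and 0.0991/0.1875 = 0.5285.
v₂/v₁ is just their ratio: 0.5285/0.2859 = 1.85.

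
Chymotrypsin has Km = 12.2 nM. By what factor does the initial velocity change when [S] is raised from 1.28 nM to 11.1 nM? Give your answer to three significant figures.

5.02

Since Vmax cancels, v₂/v₁ = [S]₂(Km+[S]₁) / [S]₁(Km+[S]₂).
= 11.1×(12.2+1.28) / (1.28×(12.2+11.1)) = 149.6/29.82 = 5.02.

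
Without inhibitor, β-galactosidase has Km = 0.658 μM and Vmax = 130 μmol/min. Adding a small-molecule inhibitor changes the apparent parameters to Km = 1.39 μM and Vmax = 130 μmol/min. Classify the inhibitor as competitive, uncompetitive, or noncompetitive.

Km increases (0.658 → 1.39 μM) while Vmax is unchanged — the hallmark of competitive inhibition.

competitive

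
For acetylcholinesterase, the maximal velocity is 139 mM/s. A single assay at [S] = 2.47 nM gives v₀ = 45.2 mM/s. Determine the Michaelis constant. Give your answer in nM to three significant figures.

From v = Vmax[S]/(Km+[S]), Km = [S](Vmax − v)/v.
Km = 2.47 × (139 − 45.2) / 45.2 = 231.7/45.2 = 5.13 nM.

5.13 nM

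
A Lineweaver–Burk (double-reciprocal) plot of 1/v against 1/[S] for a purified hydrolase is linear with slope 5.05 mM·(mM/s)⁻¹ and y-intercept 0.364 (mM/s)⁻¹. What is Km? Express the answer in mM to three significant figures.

y-intercept = 1/Vmax ⇒ Vmax = 2.75 mM/s; slope = Km/Vmax ⇒ Km = slope × Vmax.
Km = 5.05 × 2.75 = 13.9 mM.

13.9 mM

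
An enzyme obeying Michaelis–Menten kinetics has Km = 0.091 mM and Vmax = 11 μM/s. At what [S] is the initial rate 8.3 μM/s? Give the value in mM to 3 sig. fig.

Rearranging v = Vmax[S]/(Km+[S]) gives [S] = Km·v/(Vmax − v).
[S] = 0.091 × 8.3 / (11 − 8.3) = 0.7553/2.700 = 0.280 mM.

0.280 mM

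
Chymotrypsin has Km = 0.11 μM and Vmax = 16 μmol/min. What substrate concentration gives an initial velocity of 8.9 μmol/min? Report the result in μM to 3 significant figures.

0.138 μM

Rearranging v = Vmax[S]/(Km+[S]) gives [S] = Km·v/(Vmax − v).
[S] = 0.11 × 8.9 / (16 − 8.9) = 0.9790/7.100 = 0.138 μM.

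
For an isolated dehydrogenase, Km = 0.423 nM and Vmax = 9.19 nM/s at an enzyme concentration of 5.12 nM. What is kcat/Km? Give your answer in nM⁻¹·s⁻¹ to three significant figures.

kcat = Vmax/[E]total = 9.19/5.12 = 1.79 s⁻¹.
kcat/Km = 1.79/0.423 = 4.24 nM⁻¹·s⁻¹.

4.24 nM⁻¹·s⁻¹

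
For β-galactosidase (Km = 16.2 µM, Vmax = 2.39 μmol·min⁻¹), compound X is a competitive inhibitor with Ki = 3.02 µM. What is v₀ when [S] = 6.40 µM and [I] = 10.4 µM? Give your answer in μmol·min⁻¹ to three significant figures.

With α = 1 + [I]/Ki = 1 + 10.4/3.02 = 4.444, the competitive rate law is v = Vmax[S] / (αKm + [S]).
v = 2.39×6.40 / (4.444×16.2 + 6.40) = 15.30/78.39 = 0.195 μmol·min⁻¹.

0.195 μmol·min⁻¹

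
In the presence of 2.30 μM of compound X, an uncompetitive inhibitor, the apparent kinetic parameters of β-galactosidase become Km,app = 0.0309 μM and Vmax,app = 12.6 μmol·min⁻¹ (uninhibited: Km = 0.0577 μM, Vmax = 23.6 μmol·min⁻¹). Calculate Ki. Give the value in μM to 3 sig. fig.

2.63 μM

Uncompetitive: Vmax,app = Vmax/α (and Km,app = Km/α) with α = 1 + [I]/Ki.
α = Vmax/Vmax,app = 23.6/12.6 = 1.873.
Ki = [I]/(α − 1) = 2.30/0.8730 = 2.63 μM.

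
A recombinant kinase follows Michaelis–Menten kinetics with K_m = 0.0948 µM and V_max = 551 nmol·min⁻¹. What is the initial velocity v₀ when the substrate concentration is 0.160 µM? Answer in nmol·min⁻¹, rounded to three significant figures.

346 nmol·min⁻¹

v = Vmax·[S]/(Km + [S]) = 551 × 0.160 / (0.0948 + 0.160)
  = 88.16 / 0.2548 = 346 nmol·min⁻¹.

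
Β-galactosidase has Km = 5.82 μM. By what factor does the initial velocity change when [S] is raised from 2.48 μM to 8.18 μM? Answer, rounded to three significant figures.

1.96

The fractional saturations are [S]/(Km+[S]) = 2.48/8.300 = 0.2988 and 8.18/14.00 = 0.5843.
v₂/v₁ is just their ratio: 0.5843/0.2988 = 1.96.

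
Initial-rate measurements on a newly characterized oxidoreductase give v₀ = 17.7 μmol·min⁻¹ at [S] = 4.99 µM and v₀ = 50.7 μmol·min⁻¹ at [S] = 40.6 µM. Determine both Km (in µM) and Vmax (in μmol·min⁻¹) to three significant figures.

From v = Vmax[S]/(Km+[S]), each point gives Vmax = v(Km+[S])/[S].
Equating: 17.7(Km+4.99)/4.99 = 50.7(Km+40.6)/40.6.
3.547·Km + 17.7 = 1.249·Km + 50.7, so (3.547 − 1.249)·Km = 50.7 − 17.7.
Km = 33.00/2.298 = 14.4 µM; then Vmax = 17.7(14.4+4.99)/4.99 = 68.6 μmol·min⁻¹.

Km = 14.4 µM; Vmax = 68.6 μmol·min⁻¹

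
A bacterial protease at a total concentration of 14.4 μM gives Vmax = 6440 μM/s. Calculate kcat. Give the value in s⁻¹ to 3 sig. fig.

kcat = Vmax/[E]total = 6440 μM/s / 14.4 μM = 447 s⁻¹.

447 s⁻¹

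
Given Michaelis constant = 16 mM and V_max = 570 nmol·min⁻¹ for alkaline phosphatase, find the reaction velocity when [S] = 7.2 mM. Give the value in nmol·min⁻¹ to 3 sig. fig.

177 nmol·min⁻¹

[S]/(Km+[S]) = 7.2/23.20 = 0.3103, the fractional saturation.
v = 0.3103 × Vmax = 0.3103 × 570 = 177 nmol·min⁻¹.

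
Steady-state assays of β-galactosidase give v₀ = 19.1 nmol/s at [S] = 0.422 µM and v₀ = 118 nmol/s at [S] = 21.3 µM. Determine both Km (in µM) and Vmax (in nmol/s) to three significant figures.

In reciprocal form, 1/v = (Km/Vmax)·(1/[S]) + 1/Vmax. The two points give (1/[S], 1/v) = (2.370, 0.05236) and (0.04695, 0.008475).
Slope = (0.05236 − 0.008475)/(2.370 − 0.04695) = 0.01889; intercept = 0.05236 − 0.01889×2.370 = 0.007588.
Vmax = 1/intercept = 132 nmol/s; Km = slope × Vmax = 0.01889 × 132 = 2.49 µM.

Km = 2.49 µM; Vmax = 132 nmol/s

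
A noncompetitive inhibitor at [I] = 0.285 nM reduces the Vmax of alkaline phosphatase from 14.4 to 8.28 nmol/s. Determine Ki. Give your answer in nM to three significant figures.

Noncompetitive: Vmax,app = Vmax/α with α = 1 + [I]/Ki.
α = Vmax/Vmax,app = 14.4/8.28 = 1.739.
Ki = [I]/(α − 1) = 0.285/0.7391 = 0.386 nM.

0.386 nM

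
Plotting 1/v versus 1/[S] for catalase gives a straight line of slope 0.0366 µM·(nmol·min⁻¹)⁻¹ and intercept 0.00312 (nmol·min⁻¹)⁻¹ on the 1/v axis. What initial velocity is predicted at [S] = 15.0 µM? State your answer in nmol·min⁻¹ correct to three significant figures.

The y-intercept is 1/Vmax, so Vmax = 1/0.00312 = 321 nmol·min⁻¹.
The slope is Km/Vmax, so Km = 0.0366 × 321 = 11.7 µM.
Then v = 321 × 15.0/(11.7 + 15.0) = 180 nmol·min⁻¹.

180 nmol·min⁻¹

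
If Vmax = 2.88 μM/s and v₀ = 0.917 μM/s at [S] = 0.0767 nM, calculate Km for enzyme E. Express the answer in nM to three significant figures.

v/Vmax = 0.917/2.88 = 0.3184 = [S]/(Km+[S]).
So Km + [S] = [S]/0.3184 = 0.2409 nM, giving Km = 0.2409 − 0.0767 = 0.164 nM.

0.164 nM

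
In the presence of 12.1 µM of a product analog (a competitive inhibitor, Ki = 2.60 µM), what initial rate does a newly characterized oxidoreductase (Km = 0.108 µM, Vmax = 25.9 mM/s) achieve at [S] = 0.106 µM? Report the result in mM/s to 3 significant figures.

3.83 mM/s

α = 1 + [I]/Ki = 1 + 12.1/2.60 = 5.654.
For a competitive inhibitor, Vmax is unchanged and the apparent Km becomes α·Km: Km,app = 0.611 µM, Vmax,app = 25.9 mM/s.
v = Vmax,app·[S]/(Km,app + [S]) = 25.9 × 0.106/(0.611 + 0.106) = 3.83 mM/s.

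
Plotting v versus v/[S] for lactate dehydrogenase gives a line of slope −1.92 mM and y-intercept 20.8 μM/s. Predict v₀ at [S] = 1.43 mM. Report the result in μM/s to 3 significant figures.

8.88 μM/s

In the Eadie–Hofstee form v = Vmax − Km·(v/[S]), the slope is −Km and the intercept is Vmax, so Km = 1.92 mM and Vmax = 20.8 μM/s.
v = 20.8 × 1.43/(1.92 + 1.43) = 8.88 μM/s.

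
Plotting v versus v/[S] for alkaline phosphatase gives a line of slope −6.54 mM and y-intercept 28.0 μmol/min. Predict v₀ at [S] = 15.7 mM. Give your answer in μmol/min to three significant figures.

19.8 μmol/min

In the Eadie–Hofstee form v = Vmax − Km·(v/[S]), the slope is −Km and the intercept is Vmax, so Km = 6.54 mM and Vmax = 28.0 μmol/min.
v = 28.0 × 15.7/(6.54 + 15.7) = 19.8 μmol/min.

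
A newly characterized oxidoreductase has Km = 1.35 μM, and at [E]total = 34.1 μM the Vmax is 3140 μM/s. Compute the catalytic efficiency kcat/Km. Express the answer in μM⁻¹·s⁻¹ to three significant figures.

68.2 μM⁻¹·s⁻¹

kcat = Vmax/[E]total = 3140/34.1 = 92.1 s⁻¹.
kcat/Km = 92.1/1.35 = 68.2 μM⁻¹·s⁻¹.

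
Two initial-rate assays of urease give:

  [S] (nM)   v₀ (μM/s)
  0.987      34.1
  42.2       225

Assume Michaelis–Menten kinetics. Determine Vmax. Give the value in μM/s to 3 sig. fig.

In reciprocal form, 1/v = (Km/Vmax)·(1/[S]) + 1/Vmax. The two points give (1/[S], 1/v) = (1.013, 0.02933) and (0.02370, 0.004444).
Slope = (0.02933 − 0.004444)/(1.013 − 0.02370) = 0.02515; intercept = 0.02933 − 0.02515×1.013 = 0.003849.
Vmax = 1/intercept = 260 μM/s; Km = slope × Vmax = 0.02515 × 260 = 6.53 nM.

260 μM/s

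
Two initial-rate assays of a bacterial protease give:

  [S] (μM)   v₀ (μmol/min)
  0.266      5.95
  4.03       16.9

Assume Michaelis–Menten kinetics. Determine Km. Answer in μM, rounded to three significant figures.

0.602 μM

In reciprocal form, 1/v = (Km/Vmax)·(1/[S]) + 1/Vmax. The two points give (1/[S], 1/v) = (3.759, 0.1681) and (0.2481, 0.05917).
Slope = (0.1681 − 0.05917)/(3.759 − 0.2481) = 0.03101; intercept = 0.1681 − 0.03101×3.759 = 0.05148.
Vmax = 1/intercept = 19.4 μmol/min; Km = slope × Vmax = 0.03101 × 19.4 = 0.602 μM.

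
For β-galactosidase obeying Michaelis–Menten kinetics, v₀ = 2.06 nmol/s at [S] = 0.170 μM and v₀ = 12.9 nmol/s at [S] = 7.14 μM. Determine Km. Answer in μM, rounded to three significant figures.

1.05 μM

From v = Vmax[S]/(Km+[S]), each point gives Vmax = v(Km+[S])/[S].
Equating: 2.06(Km+0.170)/0.170 = 12.9(Km+7.14)/7.14.
12.12·Km + 2.06 = 1.807·Km + 12.9, so (12.12 − 1.807)·Km = 12.9 − 2.06.
Km = 10.84/10.31 = 1.05 μM; then Vmax = 2.06(1.05+0.170)/0.170 = 14.8 nmol/s.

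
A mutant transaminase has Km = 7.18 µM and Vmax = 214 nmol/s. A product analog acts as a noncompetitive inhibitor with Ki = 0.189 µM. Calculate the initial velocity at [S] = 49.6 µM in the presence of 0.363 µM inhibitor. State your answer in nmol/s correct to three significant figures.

α = 1 + [I]/Ki = 1 + 0.363/0.189 = 2.921.
For a noncompetitive inhibitor, Vmax is reduced to Vmax/α while Km is unchanged: Km,app = 7.18 µM, Vmax,app = 73.3 nmol/s.
v = Vmax,app·[S]/(Km,app + [S]) = 73.3 × 49.6/(7.18 + 49.6) = 64.0 nmol/s.

64.0 nmol/s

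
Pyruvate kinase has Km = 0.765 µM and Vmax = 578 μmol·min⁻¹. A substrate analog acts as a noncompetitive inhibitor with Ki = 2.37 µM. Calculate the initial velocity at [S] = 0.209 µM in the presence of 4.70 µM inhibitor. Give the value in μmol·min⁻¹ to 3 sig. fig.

α = 1 + [I]/Ki = 1 + 4.70/2.37 = 2.983.
For a noncompetitive inhibitor, Vmax is reduced to Vmax/α while Km is unchanged: Km,app = 0.765 µM, Vmax,app = 194 μmol·min⁻¹.
v = Vmax,app·[S]/(Km,app + [S]) = 194 × 0.209/(0.765 + 0.209) = 41.6 μmol·min⁻¹.

41.6 μmol·min⁻¹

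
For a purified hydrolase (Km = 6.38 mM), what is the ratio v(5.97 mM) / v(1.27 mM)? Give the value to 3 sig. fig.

The fractional saturations are [S]/(Km+[S]) = 1.27/7.650 = 0.1660 and 5.97/12.35 = 0.4834.
v₂/v₁ is just their ratio: 0.4834/0.1660 = 2.91.

2.91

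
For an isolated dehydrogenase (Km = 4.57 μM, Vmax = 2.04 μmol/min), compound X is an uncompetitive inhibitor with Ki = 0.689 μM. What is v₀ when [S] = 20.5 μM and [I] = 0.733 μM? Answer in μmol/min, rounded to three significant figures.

0.892 μmol/min

With α = 1 + [I]/Ki = 1 + 0.733/0.689 = 2.064, the uncompetitive rate law is v = (Vmax/α)·[S] / (Km/α + [S]).
v = (2.04/2.064)×20.5 / (4.57/2.064 + 20.5) = 20.26/22.71 = 0.892 μmol/min.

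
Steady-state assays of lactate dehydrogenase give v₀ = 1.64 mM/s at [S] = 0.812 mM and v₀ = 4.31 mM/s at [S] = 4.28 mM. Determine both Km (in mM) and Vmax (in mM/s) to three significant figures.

In reciprocal form, 1/v = (Km/Vmax)·(1/[S]) + 1/Vmax. The two points give (1/[S], 1/v) = (1.232, 0.6098) and (0.2336, 0.2320).
Slope = (0.6098 − 0.2320)/(1.232 − 0.2336) = 0.3785; intercept = 0.6098 − 0.3785×1.232 = 0.1436.
Vmax = 1/intercept = 6.97 mM/s; Km = slope × Vmax = 0.3785 × 6.97 = 2.64 mM.

Km = 2.64 mM; Vmax = 6.97 mM/s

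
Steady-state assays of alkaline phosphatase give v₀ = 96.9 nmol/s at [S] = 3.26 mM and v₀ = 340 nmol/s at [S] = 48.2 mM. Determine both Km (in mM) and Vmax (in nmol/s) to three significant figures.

In reciprocal form, 1/v = (Km/Vmax)·(1/[S]) + 1/Vmax. The two points give (1/[S], 1/v) = (0.3067, 0.01032) and (0.02075, 0.002941).
Slope = (0.01032 − 0.002941)/(0.3067 − 0.02075) = 0.02580; intercept = 0.01032 − 0.02580×0.3067 = 0.002406.
Vmax = 1/intercept = 416 nmol/s; Km = slope × Vmax = 0.02580 × 416 = 10.7 mM.

Km = 10.7 mM; Vmax = 416 nmol/s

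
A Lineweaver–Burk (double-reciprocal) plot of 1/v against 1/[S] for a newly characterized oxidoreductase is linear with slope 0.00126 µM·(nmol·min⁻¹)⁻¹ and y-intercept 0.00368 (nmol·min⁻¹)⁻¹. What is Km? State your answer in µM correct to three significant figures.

y-intercept = 1/Vmax ⇒ Vmax = 272 nmol·min⁻¹; slope = Km/Vmax ⇒ Km = slope × Vmax.
Km = 0.00126 × 272 = 0.342 µM.

0.342 µM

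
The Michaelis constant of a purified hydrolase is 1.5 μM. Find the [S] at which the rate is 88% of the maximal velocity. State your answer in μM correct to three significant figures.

11.0 μM

v/Vmax = [S]/(Km+[S]) = 0.88, so [S] = Km·0.88/(1 − 0.88) = 1.5 × 7.333.
[S] = 11.0 μM.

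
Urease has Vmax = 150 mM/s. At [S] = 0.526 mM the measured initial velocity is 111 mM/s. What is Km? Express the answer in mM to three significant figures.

v/Vmax = 111/150 = 0.7400 = [S]/(Km+[S]).
So Km + [S] = [S]/0.7400 = 0.7108 mM, giving Km = 0.7108 − 0.526 = 0.185 mM.

0.185 mM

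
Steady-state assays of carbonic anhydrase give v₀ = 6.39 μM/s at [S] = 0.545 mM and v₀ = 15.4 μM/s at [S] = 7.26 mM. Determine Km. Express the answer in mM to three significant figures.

In reciprocal form, 1/v = (Km/Vmax)·(1/[S]) + 1/Vmax. The two points give (1/[S], 1/v) = (1.835, 0.1565) and (0.1377, 0.06494).
Slope = (0.1565 − 0.06494)/(1.835 − 0.1377) = 0.05395; intercept = 0.1565 − 0.05395×1.835 = 0.05750.
Vmax = 1/intercept = 17.4 μM/s; Km = slope × Vmax = 0.05395 × 17.4 = 0.938 mM.

0.938 mM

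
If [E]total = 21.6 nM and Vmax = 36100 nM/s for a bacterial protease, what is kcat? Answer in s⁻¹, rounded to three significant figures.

1670 s⁻¹

kcat = Vmax/[E]total = 36100 nM/s / 21.6 nM = 1670 s⁻¹.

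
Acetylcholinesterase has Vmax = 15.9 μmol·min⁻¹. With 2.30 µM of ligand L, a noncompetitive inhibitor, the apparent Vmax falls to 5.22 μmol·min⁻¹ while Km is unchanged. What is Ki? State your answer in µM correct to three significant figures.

Noncompetitive: Vmax,app = Vmax/α with α = 1 + [I]/Ki.
α = Vmax/Vmax,app = 15.9/5.22 = 3.046.
Since α = 1 + [I]/Ki, [I]/Ki = 3.046 − 1 = 2.046 and Ki = 2.30/2.046 = 1.12 µM.

1.12 µM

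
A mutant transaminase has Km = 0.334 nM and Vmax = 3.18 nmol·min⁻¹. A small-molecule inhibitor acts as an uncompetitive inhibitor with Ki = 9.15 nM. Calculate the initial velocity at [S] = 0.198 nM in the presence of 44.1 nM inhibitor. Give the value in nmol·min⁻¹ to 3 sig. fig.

With α = 1 + [I]/Ki = 1 + 44.1/9.15 = 5.820, the uncompetitive rate law is v = (Vmax/α)·[S] / (Km/α + [S]).
v = (3.18/5.820)×0.198 / (0.334/5.820 + 0.198) = 0.1082/0.2554 = 0.424 nmol·min⁻¹.

0.424 nmol·min⁻¹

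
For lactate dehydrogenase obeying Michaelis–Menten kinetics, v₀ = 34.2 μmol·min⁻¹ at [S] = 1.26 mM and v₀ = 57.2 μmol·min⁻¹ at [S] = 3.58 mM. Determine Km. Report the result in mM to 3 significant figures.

From v = Vmax[S]/(Km+[S]), each point gives Vmax = v(Km+[S])/[S].
Equating: 34.2(Km+1.26)/1.26 = 57.2(Km+3.58)/3.58.
27.14·Km + 34.2 = 15.98·Km + 57.2, so (27.14 − 15.98)·Km = 57.2 − 34.2.
Km = 23.00/11.17 = 2.06 mM; then Vmax = 34.2(2.06+1.26)/1.26 = 90.1 μmol·min⁻¹.

2.06 mM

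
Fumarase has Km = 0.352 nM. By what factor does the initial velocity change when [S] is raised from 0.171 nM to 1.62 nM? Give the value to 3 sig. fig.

The fractional saturations are [S]/(Km+[S]) = 0.171/0.5230 = 0.3270 and 1.62/1.972 = 0.8215.
v₂/v₁ is just their ratio: 0.8215/0.3270 = 2.51.

2.51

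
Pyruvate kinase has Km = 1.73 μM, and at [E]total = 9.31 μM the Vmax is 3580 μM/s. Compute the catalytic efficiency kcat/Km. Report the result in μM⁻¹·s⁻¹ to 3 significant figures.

222 μM⁻¹·s⁻¹

kcat = Vmax/[E]total = 3580/9.31 = 385 s⁻¹.
kcat/Km = 385/1.73 = 222 μM⁻¹·s⁻¹.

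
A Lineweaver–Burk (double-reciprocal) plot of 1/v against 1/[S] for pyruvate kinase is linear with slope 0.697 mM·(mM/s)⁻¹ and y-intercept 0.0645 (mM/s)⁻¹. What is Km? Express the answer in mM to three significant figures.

10.8 mM

y-intercept = 1/Vmax ⇒ Vmax = 15.5 mM/s; slope = Km/Vmax ⇒ Km = slope × Vmax.
Km = 0.697 × 15.5 = 10.8 mM.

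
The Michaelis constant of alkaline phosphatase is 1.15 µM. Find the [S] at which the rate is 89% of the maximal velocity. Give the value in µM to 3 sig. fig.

9.30 µM

v/Vmax = [S]/(Km+[S]) = 0.89, so [S] = Km·0.89/(1 − 0.89) = 1.15 × 8.091.
[S] = 9.30 µM.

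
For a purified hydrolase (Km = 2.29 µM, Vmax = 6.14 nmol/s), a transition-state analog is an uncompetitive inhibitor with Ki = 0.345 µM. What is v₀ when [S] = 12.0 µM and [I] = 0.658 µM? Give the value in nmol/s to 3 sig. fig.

1.98 nmol/s

α = 1 + [I]/Ki = 1 + 0.658/0.345 = 2.907.
For an uncompetitive inhibitor, both parameters are divided by α, giving Vmax/α and Km/α: Km,app = 0.788 µM, Vmax,app = 2.11 nmol/s.
v = Vmax,app·[S]/(Km,app + [S]) = 2.11 × 12.0/(0.788 + 12.0) = 1.98 nmol/s.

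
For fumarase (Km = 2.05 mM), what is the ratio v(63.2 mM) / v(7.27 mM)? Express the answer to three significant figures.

Since Vmax cancels, v₂/v₁ = [S]₂(Km+[S]₁) / [S]₁(Km+[S]₂).
= 63.2×(2.05+7.27) / (7.27×(2.05+63.2)) = 589.0/474.4 = 1.24.

1.24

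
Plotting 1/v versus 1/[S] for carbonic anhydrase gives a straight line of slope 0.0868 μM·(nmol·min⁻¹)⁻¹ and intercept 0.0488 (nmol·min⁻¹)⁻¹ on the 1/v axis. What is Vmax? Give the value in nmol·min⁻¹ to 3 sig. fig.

20.5 nmol·min⁻¹

The y-intercept of a Lineweaver–Burk plot equals 1/Vmax, so Vmax = 1/0.0488 = 20.5 nmol·min⁻¹.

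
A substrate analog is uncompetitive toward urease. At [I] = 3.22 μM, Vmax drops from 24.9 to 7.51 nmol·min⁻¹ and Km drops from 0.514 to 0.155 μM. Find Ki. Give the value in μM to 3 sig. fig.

Uncompetitive: Vmax,app = Vmax/α (and Km,app = Km/α) with α = 1 + [I]/Ki.
α = Vmax/Vmax,app = 24.9/7.51 = 3.316.
Ki = [I]/(α − 1) = 3.22/2.316 = 1.39 μM.

1.39 μM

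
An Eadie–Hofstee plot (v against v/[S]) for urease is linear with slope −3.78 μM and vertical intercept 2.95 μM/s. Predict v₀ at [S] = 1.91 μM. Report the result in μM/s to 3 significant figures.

In the Eadie–Hofstee form v = Vmax − Km·(v/[S]), the slope is −Km and the intercept is Vmax, so Km = 3.78 μM and Vmax = 2.95 μM/s.
v = 2.95 × 1.91/(3.78 + 1.91) = 0.990 μM/s.

0.990 μM/s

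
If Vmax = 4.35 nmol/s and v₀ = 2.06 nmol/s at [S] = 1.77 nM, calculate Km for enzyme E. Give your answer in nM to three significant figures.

1.97 nM

From v = Vmax[S]/(Km+[S]), Km = [S](Vmax − v)/v.
Km = 1.77 × (4.35 − 2.06) / 2.06 = 4.053/2.06 = 1.97 nM.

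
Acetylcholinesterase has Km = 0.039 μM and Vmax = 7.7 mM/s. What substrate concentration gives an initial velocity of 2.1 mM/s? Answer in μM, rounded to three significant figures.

The required fractional saturation is v/Vmax = 2.1/7.7 = 0.2727.
Then [S]/(Km+[S]) = 0.2727 ⇒ [S] = 0.039 × 0.2727/(1 − 0.2727) = 0.0146 μM.

0.0146 μM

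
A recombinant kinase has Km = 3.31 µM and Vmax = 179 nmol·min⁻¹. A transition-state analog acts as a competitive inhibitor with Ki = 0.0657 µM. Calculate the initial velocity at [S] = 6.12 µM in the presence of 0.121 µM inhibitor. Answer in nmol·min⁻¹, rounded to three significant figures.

70.6 nmol·min⁻¹

With α = 1 + [I]/Ki = 1 + 0.121/0.0657 = 2.842, the competitive rate law is v = Vmax[S] / (αKm + [S]).
v = 179×6.12 / (2.842×3.31 + 6.12) = 1095/15.53 = 70.6 nmol·min⁻¹.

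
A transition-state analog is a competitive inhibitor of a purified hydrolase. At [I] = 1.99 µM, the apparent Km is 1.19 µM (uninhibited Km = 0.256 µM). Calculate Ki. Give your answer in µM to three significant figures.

0.545 µM

Competitive: Km,app = α·Km with α = 1 + [I]/Ki.
α = Km,app/Km = 1.19/0.256 = 4.648.
Ki = [I]/(α − 1) = 1.99/3.648 = 0.545 µM.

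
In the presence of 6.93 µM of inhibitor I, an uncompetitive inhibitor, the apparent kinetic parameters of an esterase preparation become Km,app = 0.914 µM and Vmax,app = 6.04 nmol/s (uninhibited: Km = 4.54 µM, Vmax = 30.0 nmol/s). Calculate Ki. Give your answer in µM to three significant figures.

1.75 µM

Uncompetitive: Vmax,app = Vmax/α (and Km,app = Km/α) with α = 1 + [I]/Ki.
α = Vmax/Vmax,app = 30.0/6.04 = 4.967.
Ki = [I]/(α − 1) = 6.93/3.967 = 1.75 µM.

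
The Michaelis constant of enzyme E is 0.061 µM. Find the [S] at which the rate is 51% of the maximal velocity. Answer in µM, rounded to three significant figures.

v/Vmax = [S]/(Km+[S]) = 0.51, so [S] = Km·0.51/(1 − 0.51) = 0.061 × 1.041.
[S] = 0.0635 µM.

0.0635 µM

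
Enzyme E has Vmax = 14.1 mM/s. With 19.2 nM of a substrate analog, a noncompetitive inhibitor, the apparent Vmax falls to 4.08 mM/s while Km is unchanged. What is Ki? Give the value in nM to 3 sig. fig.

Noncompetitive: Vmax,app = Vmax/α with α = 1 + [I]/Ki.
α = Vmax/Vmax,app = 14.1/4.08 = 3.456.
Since α = 1 + [I]/Ki, [I]/Ki = 3.456 − 1 = 2.456 and Ki = 19.2/2.456 = 7.82 nM.

7.82 nM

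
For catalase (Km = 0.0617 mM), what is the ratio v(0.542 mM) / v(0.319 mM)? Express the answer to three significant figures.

1.07

The fractional saturations are [S]/(Km+[S]) = 0.319/0.3807 = 0.8379 and 0.542/0.6037 = 0.8978.
v₂/v₁ is just their ratio: 0.8978/0.8379 = 1.07.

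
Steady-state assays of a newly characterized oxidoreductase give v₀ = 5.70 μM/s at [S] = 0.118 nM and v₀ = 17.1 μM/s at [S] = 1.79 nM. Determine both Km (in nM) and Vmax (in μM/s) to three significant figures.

In reciprocal form, 1/v = (Km/Vmax)·(1/[S]) + 1/Vmax. The two points give (1/[S], 1/v) = (8.475, 0.1754) and (0.5587, 0.05848).
Slope = (0.1754 − 0.05848)/(8.475 − 0.5587) = 0.01478; intercept = 0.1754 − 0.01478×8.475 = 0.05023.
Vmax = 1/intercept = 19.9 μM/s; Km = slope × Vmax = 0.01478 × 19.9 = 0.294 nM.

Km = 0.294 nM; Vmax = 19.9 μM/s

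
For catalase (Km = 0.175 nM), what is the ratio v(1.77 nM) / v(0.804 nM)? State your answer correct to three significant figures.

Since Vmax cancels, v₂/v₁ = [S]₂(Km+[S]₁) / [S]₁(Km+[S]₂).
= 1.77×(0.175+0.804) / (0.804×(0.175+1.77)) = 1.733/1.564 = 1.11.

1.11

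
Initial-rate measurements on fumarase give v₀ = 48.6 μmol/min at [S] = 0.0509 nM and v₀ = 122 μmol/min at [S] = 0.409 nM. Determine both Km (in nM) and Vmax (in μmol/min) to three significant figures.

Km = 0.112 nM; Vmax = 155 μmol/min

From v = Vmax[S]/(Km+[S]), each point gives Vmax = v(Km+[S])/[S].
Equating: 48.6(Km+0.0509)/0.0509 = 122(Km+0.409)/0.409.
954.8·Km + 48.6 = 298.3·Km + 122, so (954.8 − 298.3)·Km = 122 − 48.6.
Km = 73.40/656.5 = 0.112 nM; then Vmax = 48.6(0.112+0.0509)/0.0509 = 155 μmol/min.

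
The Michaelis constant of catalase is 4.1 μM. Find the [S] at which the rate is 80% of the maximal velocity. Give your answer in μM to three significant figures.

16.4 μM

v/Vmax = [S]/(Km+[S]) = 0.8, so [S] = Km·0.8/(1 − 0.8) = 4.1 × 4.000.
[S] = 16.4 μM.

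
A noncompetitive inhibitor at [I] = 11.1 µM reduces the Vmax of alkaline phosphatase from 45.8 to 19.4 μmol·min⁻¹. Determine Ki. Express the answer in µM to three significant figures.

8.16 µM

Noncompetitive: Vmax,app = Vmax/α with α = 1 + [I]/Ki.
α = Vmax/Vmax,app = 45.8/19.4 = 2.361.
Since α = 1 + [I]/Ki, [I]/Ki = 2.361 − 1 = 1.361 and Ki = 11.1/1.361 = 8.16 µM.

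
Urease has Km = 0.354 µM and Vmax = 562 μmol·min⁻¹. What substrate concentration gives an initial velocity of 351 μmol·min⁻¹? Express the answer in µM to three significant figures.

0.589 µM

The required fractional saturation is v/Vmax = 351/562 = 0.6246.
Then [S]/(Km+[S]) = 0.6246 ⇒ [S] = 0.354 × 0.6246/(1 − 0.6246) = 0.589 µM.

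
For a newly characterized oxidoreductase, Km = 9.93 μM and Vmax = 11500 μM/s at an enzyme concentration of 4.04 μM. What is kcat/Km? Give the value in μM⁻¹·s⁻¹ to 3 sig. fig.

kcat = Vmax/[E]total = 11500/4.04 = 2850 s⁻¹.
kcat/Km = 2850/9.93 = 287 μM⁻¹·s⁻¹.

287 μM⁻¹·s⁻¹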